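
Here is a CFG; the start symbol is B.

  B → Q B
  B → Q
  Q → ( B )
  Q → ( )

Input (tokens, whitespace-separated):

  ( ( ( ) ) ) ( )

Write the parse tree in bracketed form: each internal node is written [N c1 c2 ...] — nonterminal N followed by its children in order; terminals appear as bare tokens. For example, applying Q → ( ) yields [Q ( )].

B
Q B
( B ) B
( Q ) B
( ( B ) ) B
( ( Q ) ) B
( ( ( ) ) ) B
( ( ( ) ) ) Q
( ( ( ) ) ) ( )

[B [Q ( [B [Q ( [B [Q ( )]] )]] )] [B [Q ( )]]]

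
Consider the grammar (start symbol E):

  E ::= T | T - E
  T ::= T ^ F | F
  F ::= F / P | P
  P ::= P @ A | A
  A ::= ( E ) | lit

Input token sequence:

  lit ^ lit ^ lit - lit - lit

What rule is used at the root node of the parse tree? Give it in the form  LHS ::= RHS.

E ::= T - E

[E [T [T [T [F [P [A lit]]]] ^ [F [P [A lit]]]] ^ [F [P [A lit]]]] - [E [T [F [P [A lit]]]] - [E [T [F [P [A lit]]]]]]]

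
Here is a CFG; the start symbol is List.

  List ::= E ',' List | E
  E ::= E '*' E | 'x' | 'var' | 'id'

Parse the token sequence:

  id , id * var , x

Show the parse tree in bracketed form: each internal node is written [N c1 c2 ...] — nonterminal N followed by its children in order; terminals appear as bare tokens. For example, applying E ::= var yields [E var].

List
E , List
id , List
id , E , List
id , E * E , List
id , id * E , List
id , id * var , List
id , id * var , E
id , id * var , x

[List [E id] , [List [E [E id] * [E var]] , [List [E x]]]]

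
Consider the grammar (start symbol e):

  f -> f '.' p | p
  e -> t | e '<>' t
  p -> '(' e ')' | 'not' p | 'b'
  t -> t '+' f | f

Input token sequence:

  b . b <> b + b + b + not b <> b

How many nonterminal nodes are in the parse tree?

[e [e [e [t [f [f [p b]] . [p b]]]] <> [t [t [t [t [f [p b]]] + [f [p b]]] + [f [p b]]] + [f [p not [p b]]]]] <> [t [f [p b]]]]

24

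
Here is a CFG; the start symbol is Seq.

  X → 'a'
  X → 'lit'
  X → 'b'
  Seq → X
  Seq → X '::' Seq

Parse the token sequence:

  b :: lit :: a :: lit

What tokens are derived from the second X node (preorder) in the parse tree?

lit

[Seq [X b] :: [Seq [X lit] :: [Seq [X a] :: [Seq [X lit]]]]]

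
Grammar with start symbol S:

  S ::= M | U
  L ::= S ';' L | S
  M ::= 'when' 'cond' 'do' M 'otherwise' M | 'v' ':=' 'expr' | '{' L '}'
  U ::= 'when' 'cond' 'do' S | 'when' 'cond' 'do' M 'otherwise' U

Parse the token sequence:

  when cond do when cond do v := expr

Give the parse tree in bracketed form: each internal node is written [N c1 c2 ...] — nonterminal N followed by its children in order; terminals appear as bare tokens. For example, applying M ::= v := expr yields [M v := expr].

S
U
when cond do S
when cond do U
when cond do when cond do S
when cond do when cond do M
when cond do when cond do v := expr

[S [U when cond do [S [U when cond do [S [M v := expr]]]]]]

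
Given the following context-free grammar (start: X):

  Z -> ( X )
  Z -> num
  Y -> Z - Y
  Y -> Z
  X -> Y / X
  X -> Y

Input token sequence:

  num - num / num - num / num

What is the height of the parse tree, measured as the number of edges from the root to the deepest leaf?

5

[X [Y [Z num] - [Y [Z num]]] / [X [Y [Z num] - [Y [Z num]]] / [X [Y [Z num]]]]]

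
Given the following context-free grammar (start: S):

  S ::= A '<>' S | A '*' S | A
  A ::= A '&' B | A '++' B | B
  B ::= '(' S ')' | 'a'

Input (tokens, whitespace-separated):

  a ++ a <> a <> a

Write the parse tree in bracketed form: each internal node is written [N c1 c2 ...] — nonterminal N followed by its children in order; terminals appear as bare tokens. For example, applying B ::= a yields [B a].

S
A <> S
A ++ B <> S
B ++ B <> S
a ++ B <> S
a ++ a <> S
a ++ a <> A <> S
a ++ a <> B <> S
a ++ a <> a <> S
a ++ a <> a <> A
a ++ a <> a <> B
a ++ a <> a <> a

[S [A [A [B a]] ++ [B a]] <> [S [A [B a]] <> [S [A [B a]]]]]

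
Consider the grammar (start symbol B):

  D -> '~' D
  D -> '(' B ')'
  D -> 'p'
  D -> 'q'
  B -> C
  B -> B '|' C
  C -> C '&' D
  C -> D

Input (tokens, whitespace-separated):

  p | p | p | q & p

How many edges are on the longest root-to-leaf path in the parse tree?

6

[B [B [B [B [C [D p]]] | [C [D p]]] | [C [D p]]] | [C [C [D q]] & [D p]]]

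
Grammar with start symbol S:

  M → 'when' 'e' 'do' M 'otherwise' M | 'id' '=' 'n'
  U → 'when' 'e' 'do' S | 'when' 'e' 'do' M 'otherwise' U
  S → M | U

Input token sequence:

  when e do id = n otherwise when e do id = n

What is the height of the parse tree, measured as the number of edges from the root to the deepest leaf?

[S [U when e do [M id = n] otherwise [U when e do [S [M id = n]]]]]

5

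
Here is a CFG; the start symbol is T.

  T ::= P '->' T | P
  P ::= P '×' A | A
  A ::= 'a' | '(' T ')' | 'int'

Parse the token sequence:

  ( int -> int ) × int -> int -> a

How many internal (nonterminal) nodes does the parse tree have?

[T [P [P [A ( [T [P [A int]] -> [T [P [A int]]]] )]] × [A int]] -> [T [P [A int]] -> [T [P [A a]]]]]

17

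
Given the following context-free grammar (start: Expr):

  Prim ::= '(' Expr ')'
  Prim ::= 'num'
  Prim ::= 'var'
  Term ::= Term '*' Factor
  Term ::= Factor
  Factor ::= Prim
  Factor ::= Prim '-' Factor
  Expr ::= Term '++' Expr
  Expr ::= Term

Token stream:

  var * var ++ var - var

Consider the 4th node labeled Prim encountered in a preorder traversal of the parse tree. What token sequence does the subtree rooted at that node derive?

var

[Expr [Term [Term [Factor [Prim var]]] * [Factor [Prim var]]] ++ [Expr [Term [Factor [Prim var] - [Factor [Prim var]]]]]]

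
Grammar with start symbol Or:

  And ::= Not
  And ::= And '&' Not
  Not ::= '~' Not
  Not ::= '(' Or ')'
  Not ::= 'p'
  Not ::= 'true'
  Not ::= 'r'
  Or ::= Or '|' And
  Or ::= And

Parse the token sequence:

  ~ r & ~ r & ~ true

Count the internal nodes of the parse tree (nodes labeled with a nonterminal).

10

[Or [And [And [And [Not ~ [Not r]]] & [Not ~ [Not r]]] & [Not ~ [Not true]]]]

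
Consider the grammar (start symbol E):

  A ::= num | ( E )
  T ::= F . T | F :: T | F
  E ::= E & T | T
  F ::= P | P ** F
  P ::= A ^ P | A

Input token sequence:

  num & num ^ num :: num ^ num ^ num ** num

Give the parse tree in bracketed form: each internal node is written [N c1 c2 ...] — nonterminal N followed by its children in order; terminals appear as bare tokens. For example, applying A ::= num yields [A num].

E
E & T
T & T
F & T
P & T
A & T
num & T
num & F :: T
num & P :: T
num & A ^ P :: T
num & num ^ P :: T
num & num ^ A :: T
num & num ^ num :: T
num & num ^ num :: F
num & num ^ num :: P ** F
num & num ^ num :: A ^ P ** F
num & num ^ num :: num ^ P ** F
num & num ^ num :: num ^ A ^ P ** F
num & num ^ num :: num ^ num ^ P ** F
num & num ^ num :: num ^ num ^ A ** F
num & num ^ num :: num ^ num ^ num ** F
num & num ^ num :: num ^ num ^ num ** P
num & num ^ num :: num ^ num ^ num ** A
num & num ^ num :: num ^ num ^ num ** num

[E [E [T [F [P [A num]]]]] & [T [F [P [A num] ^ [P [A num]]]] :: [T [F [P [A num] ^ [P [A num] ^ [P [A num]]]] ** [F [P [A num]]]]]]]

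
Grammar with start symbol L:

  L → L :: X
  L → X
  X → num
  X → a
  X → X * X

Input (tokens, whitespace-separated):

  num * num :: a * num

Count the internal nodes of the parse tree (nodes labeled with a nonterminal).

[L [L [X [X num] * [X num]]] :: [X [X a] * [X num]]]

8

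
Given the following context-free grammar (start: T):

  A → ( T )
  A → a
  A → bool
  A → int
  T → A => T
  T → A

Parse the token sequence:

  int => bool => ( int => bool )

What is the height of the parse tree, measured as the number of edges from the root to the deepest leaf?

[T [A int] => [T [A bool] => [T [A ( [T [A int] => [T [A bool]]] )]]]]

7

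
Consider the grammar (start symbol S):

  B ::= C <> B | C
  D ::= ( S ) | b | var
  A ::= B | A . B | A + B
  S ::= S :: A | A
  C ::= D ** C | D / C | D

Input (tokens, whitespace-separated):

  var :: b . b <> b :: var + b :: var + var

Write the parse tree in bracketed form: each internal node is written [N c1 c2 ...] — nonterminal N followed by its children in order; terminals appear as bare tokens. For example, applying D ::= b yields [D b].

[S [S [S [S [A [B [C [D var]]]]] :: [A [A [B [C [D b]]]] . [B [C [D b]] <> [B [C [D b]]]]]] :: [A [A [B [C [D var]]]] + [B [C [D b]]]]] :: [A [A [B [C [D var]]]] + [B [C [D var]]]]]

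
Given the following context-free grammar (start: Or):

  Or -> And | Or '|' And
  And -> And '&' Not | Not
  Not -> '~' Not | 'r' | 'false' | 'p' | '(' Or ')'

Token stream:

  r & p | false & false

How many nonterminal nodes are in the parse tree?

[Or [Or [And [And [Not r]] & [Not p]]] | [And [And [Not false]] & [Not false]]]

10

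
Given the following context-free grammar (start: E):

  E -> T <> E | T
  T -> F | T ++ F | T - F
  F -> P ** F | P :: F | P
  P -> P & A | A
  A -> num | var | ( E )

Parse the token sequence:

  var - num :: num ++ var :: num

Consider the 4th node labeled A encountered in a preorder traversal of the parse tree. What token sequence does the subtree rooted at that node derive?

var

[E [T [T [T [F [P [A var]]]] - [F [P [A num]] :: [F [P [A num]]]]] ++ [F [P [A var]] :: [F [P [A num]]]]]]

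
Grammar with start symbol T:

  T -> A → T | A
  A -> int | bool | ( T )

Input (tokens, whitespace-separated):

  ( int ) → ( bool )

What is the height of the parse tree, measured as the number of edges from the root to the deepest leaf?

[T [A ( [T [A int]] )] → [T [A ( [T [A bool]] )]]]

5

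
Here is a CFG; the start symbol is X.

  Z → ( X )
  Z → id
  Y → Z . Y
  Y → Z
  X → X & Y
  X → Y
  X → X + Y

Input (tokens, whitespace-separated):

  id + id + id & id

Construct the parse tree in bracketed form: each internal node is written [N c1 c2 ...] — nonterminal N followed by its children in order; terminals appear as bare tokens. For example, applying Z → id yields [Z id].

[X [X [X [X [Y [Z id]]] + [Y [Z id]]] + [Y [Z id]]] & [Y [Z id]]]

X
X & Y
X + Y & Y
X + Y + Y & Y
Y + Y + Y & Y
Z + Y + Y & Y
id + Y + Y & Y
id + Z + Y & Y
id + id + Y & Y
id + id + Z & Y
id + id + id & Y
id + id + id & Z
id + id + id & id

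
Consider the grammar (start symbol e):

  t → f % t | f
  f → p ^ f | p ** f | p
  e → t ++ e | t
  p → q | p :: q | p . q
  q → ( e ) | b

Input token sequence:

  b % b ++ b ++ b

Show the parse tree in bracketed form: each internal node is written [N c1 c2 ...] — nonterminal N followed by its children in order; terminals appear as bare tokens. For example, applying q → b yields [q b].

e
t ++ e
f % t ++ e
p % t ++ e
q % t ++ e
b % t ++ e
b % f ++ e
b % p ++ e
b % q ++ e
b % b ++ e
b % b ++ t ++ e
b % b ++ f ++ e
b % b ++ p ++ e
b % b ++ q ++ e
b % b ++ b ++ e
b % b ++ b ++ t
b % b ++ b ++ f
b % b ++ b ++ p
b % b ++ b ++ q
b % b ++ b ++ b

[e [t [f [p [q b]]] % [t [f [p [q b]]]]] ++ [e [t [f [p [q b]]]] ++ [e [t [f [p [q b]]]]]]]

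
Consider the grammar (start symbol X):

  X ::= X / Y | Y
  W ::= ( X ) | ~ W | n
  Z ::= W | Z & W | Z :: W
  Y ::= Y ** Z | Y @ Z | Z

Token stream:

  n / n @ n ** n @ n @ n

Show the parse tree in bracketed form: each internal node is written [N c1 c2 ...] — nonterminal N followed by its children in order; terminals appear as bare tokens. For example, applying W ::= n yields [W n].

X
X / Y
Y / Y
Z / Y
W / Y
n / Y
n / Y @ Z
n / Y @ Z @ Z
n / Y ** Z @ Z @ Z
n / Y @ Z ** Z @ Z @ Z
n / Z @ Z ** Z @ Z @ Z
n / W @ Z ** Z @ Z @ Z
n / n @ Z ** Z @ Z @ Z
n / n @ W ** Z @ Z @ Z
n / n @ n ** Z @ Z @ Z
n / n @ n ** W @ Z @ Z
n / n @ n ** n @ Z @ Z
n / n @ n ** n @ W @ Z
n / n @ n ** n @ n @ Z
n / n @ n ** n @ n @ W
n / n @ n ** n @ n @ n

[X [X [Y [Z [W n]]]] / [Y [Y [Y [Y [Y [Z [W n]]] @ [Z [W n]]] ** [Z [W n]]] @ [Z [W n]]] @ [Z [W n]]]]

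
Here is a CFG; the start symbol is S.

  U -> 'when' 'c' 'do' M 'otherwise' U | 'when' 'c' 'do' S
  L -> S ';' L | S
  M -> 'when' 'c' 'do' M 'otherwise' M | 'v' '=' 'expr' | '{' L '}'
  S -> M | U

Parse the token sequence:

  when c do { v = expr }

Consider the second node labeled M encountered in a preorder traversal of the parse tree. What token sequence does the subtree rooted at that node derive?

v = expr

[S [U when c do [S [M { [L [S [M v = expr]]] }]]]]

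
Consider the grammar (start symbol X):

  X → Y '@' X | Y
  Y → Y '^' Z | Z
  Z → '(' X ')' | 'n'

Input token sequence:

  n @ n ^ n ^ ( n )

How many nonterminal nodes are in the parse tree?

[X [Y [Z n]] @ [X [Y [Y [Y [Z n]] ^ [Z n]] ^ [Z ( [X [Y [Z n]]] )]]]]

13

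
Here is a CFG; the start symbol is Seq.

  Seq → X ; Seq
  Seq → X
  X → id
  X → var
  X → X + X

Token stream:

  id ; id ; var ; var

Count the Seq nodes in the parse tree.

[Seq [X id] ; [Seq [X id] ; [Seq [X var] ; [Seq [X var]]]]]

4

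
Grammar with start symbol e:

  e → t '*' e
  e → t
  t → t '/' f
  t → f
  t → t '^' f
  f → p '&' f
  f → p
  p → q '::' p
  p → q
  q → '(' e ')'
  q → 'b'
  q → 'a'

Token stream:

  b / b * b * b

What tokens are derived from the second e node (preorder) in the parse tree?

b * b

[e [t [t [f [p [q b]]]] / [f [p [q b]]]] * [e [t [f [p [q b]]]] * [e [t [f [p [q b]]]]]]]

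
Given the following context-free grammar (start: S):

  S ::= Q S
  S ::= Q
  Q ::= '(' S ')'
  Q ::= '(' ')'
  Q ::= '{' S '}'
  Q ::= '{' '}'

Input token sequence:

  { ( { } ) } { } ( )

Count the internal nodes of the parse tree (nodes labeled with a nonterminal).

[S [Q { [S [Q ( [S [Q { }]] )]] }] [S [Q { }] [S [Q ( )]]]]

10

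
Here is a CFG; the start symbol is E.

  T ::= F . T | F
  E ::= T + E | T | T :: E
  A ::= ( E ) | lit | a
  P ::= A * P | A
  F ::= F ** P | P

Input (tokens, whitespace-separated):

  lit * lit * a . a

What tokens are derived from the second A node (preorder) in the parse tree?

[E [T [F [P [A lit] * [P [A lit] * [P [A a]]]]] . [T [F [P [A a]]]]]]

lit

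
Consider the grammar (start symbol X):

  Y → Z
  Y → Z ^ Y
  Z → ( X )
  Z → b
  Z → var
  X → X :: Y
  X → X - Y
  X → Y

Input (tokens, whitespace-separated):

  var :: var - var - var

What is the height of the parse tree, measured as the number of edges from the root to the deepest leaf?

6

[X [X [X [X [Y [Z var]]] :: [Y [Z var]]] - [Y [Z var]]] - [Y [Z var]]]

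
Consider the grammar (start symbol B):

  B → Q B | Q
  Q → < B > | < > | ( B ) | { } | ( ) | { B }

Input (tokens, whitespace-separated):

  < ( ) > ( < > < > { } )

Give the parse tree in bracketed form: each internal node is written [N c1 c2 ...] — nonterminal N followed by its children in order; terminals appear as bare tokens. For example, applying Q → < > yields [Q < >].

B
Q B
< B > B
< Q > B
< ( ) > B
< ( ) > Q
< ( ) > ( B )
< ( ) > ( Q B )
< ( ) > ( < > B )
< ( ) > ( < > Q B )
< ( ) > ( < > < > B )
< ( ) > ( < > < > Q )
< ( ) > ( < > < > { } )

[B [Q < [B [Q ( )]] >] [B [Q ( [B [Q < >] [B [Q < >] [B [Q { }]]]] )]]]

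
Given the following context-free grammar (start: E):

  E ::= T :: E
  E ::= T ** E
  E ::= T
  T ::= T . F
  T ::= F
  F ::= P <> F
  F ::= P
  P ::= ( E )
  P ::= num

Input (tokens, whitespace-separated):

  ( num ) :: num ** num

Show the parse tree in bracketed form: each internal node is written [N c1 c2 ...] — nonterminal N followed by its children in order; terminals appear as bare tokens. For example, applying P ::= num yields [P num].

[E [T [F [P ( [E [T [F [P num]]]] )]]] :: [E [T [F [P num]]] ** [E [T [F [P num]]]]]]

E
T :: E
F :: E
P :: E
( E ) :: E
( T ) :: E
( F ) :: E
( P ) :: E
( num ) :: E
( num ) :: T ** E
( num ) :: F ** E
( num ) :: P ** E
( num ) :: num ** E
( num ) :: num ** T
( num ) :: num ** F
( num ) :: num ** P
( num ) :: num ** num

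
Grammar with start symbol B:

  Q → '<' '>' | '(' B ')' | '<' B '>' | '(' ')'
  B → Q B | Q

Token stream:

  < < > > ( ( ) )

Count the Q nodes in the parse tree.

[B [Q < [B [Q < >]] >] [B [Q ( [B [Q ( )]] )]]]

4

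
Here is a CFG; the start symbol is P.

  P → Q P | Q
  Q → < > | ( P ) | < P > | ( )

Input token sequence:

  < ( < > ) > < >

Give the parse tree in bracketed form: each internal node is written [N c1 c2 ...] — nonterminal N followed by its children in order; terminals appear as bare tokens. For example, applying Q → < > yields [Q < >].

[P [Q < [P [Q ( [P [Q < >]] )]] >] [P [Q < >]]]

P
Q P
< P > P
< Q > P
< ( P ) > P
< ( Q ) > P
< ( < > ) > P
< ( < > ) > Q
< ( < > ) > < >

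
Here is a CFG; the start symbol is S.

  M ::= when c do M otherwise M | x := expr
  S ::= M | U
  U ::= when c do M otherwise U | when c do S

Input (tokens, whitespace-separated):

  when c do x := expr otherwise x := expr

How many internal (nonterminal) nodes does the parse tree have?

[S [M when c do [M x := expr] otherwise [M x := expr]]]

4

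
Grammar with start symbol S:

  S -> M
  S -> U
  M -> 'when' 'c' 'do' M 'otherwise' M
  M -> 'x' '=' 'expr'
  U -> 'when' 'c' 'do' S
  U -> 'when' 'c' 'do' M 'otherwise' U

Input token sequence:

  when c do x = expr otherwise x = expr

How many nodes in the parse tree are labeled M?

[S [M when c do [M x = expr] otherwise [M x = expr]]]

3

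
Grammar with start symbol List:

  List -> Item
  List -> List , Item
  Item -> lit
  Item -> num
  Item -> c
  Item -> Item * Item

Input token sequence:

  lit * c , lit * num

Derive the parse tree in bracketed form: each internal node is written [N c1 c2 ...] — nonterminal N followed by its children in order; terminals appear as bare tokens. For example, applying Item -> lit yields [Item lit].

List
List , Item
Item , Item
Item * Item , Item
lit * Item , Item
lit * c , Item
lit * c , Item * Item
lit * c , lit * Item
lit * c , lit * num

[List [List [Item [Item lit] * [Item c]]] , [Item [Item lit] * [Item num]]]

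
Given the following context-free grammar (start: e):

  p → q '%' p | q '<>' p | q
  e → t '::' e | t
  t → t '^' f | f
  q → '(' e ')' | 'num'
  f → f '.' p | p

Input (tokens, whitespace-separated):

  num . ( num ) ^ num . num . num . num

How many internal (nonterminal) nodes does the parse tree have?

26

[e [t [t [f [f [p [q num]]] . [p [q ( [e [t [f [p [q num]]]]] )]]]] ^ [f [f [f [f [p [q num]]] . [p [q num]]] . [p [q num]]] . [p [q num]]]]]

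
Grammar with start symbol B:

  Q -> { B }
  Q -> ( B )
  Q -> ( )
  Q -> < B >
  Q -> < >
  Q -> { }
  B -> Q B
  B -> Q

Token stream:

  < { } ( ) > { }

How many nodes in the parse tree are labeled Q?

[B [Q < [B [Q { }] [B [Q ( )]]] >] [B [Q { }]]]

4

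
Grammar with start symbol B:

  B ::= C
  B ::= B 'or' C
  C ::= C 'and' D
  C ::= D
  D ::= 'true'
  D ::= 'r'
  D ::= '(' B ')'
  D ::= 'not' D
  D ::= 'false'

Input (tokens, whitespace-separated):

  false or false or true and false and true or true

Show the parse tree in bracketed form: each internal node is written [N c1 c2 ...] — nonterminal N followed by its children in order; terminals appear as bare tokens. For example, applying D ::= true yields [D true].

B
B or C
B or C or C
B or C or C or C
C or C or C or C
D or C or C or C
false or C or C or C
false or D or C or C
false or false or C or C
false or false or C and D or C
false or false or C and D and D or C
false or false or D and D and D or C
false or false or true and D and D or C
false or false or true and false and D or C
false or false or true and false and true or C
false or false or true and false and true or D
false or false or true and false and true or true

[B [B [B [B [C [D false]]] or [C [D false]]] or [C [C [C [D true]] and [D false]] and [D true]]] or [C [D true]]]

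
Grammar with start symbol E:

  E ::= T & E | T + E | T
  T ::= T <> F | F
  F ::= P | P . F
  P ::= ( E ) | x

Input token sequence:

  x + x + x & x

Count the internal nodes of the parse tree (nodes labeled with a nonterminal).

16

[E [T [F [P x]]] + [E [T [F [P x]]] + [E [T [F [P x]]] & [E [T [F [P x]]]]]]]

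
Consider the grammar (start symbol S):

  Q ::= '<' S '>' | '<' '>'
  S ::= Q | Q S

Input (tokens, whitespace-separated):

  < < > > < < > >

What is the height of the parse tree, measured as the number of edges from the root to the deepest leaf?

5

[S [Q < [S [Q < >]] >] [S [Q < [S [Q < >]] >]]]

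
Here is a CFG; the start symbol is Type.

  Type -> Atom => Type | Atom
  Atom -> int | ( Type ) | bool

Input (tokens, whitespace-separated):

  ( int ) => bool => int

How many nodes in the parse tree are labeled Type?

[Type [Atom ( [Type [Atom int]] )] => [Type [Atom bool] => [Type [Atom int]]]]

4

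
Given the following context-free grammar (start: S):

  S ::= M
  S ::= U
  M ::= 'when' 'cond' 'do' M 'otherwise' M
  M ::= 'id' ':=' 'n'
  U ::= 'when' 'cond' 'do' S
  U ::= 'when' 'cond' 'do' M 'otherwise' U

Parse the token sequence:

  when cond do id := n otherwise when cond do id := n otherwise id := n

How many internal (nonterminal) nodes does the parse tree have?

[S [M when cond do [M id := n] otherwise [M when cond do [M id := n] otherwise [M id := n]]]]

6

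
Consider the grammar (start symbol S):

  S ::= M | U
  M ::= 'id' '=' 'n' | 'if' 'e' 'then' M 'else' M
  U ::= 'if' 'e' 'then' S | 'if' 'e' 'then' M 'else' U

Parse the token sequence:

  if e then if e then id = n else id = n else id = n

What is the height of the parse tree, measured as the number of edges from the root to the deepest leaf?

[S [M if e then [M if e then [M id = n] else [M id = n]] else [M id = n]]]

4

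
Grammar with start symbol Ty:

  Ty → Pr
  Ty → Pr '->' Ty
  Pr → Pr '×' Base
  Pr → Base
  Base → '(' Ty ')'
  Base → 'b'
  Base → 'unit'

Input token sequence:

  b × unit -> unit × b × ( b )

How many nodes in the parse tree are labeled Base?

6

[Ty [Pr [Pr [Base b]] × [Base unit]] -> [Ty [Pr [Pr [Pr [Base unit]] × [Base b]] × [Base ( [Ty [Pr [Base b]]] )]]]]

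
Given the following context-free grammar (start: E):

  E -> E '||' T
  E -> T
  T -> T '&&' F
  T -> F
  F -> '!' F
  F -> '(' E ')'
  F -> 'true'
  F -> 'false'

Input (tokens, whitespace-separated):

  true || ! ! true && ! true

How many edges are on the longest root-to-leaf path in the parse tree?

[E [E [T [F true]]] || [T [T [F ! [F ! [F true]]]] && [F ! [F true]]]]

6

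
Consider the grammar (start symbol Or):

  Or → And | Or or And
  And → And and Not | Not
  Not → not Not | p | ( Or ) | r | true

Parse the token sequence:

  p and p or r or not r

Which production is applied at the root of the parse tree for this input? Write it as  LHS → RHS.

[Or [Or [Or [And [And [Not p]] and [Not p]]] or [And [Not r]]] or [And [Not not [Not r]]]]

Or → Or or And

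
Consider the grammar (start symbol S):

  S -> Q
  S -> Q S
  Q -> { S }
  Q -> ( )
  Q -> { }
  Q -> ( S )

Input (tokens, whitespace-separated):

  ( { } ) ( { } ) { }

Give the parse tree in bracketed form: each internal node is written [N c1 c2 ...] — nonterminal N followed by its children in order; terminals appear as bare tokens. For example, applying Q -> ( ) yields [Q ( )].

[S [Q ( [S [Q { }]] )] [S [Q ( [S [Q { }]] )] [S [Q { }]]]]

S
Q S
( S ) S
( Q ) S
( { } ) S
( { } ) Q S
( { } ) ( S ) S
( { } ) ( Q ) S
( { } ) ( { } ) S
( { } ) ( { } ) Q
( { } ) ( { } ) { }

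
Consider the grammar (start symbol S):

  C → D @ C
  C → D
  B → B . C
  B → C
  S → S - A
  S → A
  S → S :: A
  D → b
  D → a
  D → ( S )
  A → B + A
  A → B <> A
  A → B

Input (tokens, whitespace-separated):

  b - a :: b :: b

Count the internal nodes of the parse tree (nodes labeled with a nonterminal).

20

[S [S [S [S [A [B [C [D b]]]]] - [A [B [C [D a]]]]] :: [A [B [C [D b]]]]] :: [A [B [C [D b]]]]]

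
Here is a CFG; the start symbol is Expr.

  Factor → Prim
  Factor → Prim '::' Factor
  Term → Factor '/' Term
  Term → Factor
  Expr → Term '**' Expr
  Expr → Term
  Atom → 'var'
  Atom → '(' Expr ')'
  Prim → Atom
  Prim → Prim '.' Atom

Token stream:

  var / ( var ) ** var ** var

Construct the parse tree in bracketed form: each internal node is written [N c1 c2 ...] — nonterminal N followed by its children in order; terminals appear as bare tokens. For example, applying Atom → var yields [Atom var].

[Expr [Term [Factor [Prim [Atom var]]] / [Term [Factor [Prim [Atom ( [Expr [Term [Factor [Prim [Atom var]]]]] )]]]]] ** [Expr [Term [Factor [Prim [Atom var]]]] ** [Expr [Term [Factor [Prim [Atom var]]]]]]]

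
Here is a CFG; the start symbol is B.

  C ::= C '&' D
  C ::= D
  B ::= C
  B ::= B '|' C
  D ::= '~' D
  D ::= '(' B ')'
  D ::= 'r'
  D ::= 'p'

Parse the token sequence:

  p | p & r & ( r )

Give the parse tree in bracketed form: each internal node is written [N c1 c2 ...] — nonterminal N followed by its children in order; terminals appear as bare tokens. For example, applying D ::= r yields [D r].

[B [B [C [D p]]] | [C [C [C [D p]] & [D r]] & [D ( [B [C [D r]]] )]]]

B
B | C
C | C
D | C
p | C
p | C & D
p | C & D & D
p | D & D & D
p | p & D & D
p | p & r & D
p | p & r & ( B )
p | p & r & ( C )
p | p & r & ( D )
p | p & r & ( r )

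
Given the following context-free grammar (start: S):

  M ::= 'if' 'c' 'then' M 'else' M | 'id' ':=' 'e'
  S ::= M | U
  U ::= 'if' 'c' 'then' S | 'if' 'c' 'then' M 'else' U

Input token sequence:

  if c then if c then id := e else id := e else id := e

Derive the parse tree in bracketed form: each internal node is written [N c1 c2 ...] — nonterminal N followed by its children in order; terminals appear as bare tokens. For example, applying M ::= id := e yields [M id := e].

[S [M if c then [M if c then [M id := e] else [M id := e]] else [M id := e]]]

S
M
if c then M else M
if c then if c then M else M else M
if c then if c then id := e else M else M
if c then if c then id := e else id := e else M
if c then if c then id := e else id := e else id := e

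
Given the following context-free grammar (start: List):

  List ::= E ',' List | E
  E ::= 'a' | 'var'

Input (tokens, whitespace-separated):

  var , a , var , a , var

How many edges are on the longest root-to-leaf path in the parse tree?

6

[List [E var] , [List [E a] , [List [E var] , [List [E a] , [List [E var]]]]]]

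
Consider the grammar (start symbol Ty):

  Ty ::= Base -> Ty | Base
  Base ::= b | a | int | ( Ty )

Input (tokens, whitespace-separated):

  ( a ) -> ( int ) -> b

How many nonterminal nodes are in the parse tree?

10

[Ty [Base ( [Ty [Base a]] )] -> [Ty [Base ( [Ty [Base int]] )] -> [Ty [Base b]]]]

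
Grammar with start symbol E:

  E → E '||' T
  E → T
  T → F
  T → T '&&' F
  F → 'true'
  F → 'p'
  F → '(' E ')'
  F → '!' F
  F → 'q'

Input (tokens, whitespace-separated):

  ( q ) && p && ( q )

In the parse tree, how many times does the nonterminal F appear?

[E [T [T [T [F ( [E [T [F q]]] )]] && [F p]] && [F ( [E [T [F q]]] )]]]

5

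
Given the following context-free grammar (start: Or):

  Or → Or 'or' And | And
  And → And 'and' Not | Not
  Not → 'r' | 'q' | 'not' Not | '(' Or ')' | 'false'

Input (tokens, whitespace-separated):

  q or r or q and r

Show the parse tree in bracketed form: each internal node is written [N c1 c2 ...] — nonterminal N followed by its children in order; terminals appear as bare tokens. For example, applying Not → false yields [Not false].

[Or [Or [Or [And [Not q]]] or [And [Not r]]] or [And [And [Not q]] and [Not r]]]

Or
Or or And
Or or And or And
And or And or And
Not or And or And
q or And or And
q or Not or And
q or r or And
q or r or And and Not
q or r or Not and Not
q or r or q and Not
q or r or q and r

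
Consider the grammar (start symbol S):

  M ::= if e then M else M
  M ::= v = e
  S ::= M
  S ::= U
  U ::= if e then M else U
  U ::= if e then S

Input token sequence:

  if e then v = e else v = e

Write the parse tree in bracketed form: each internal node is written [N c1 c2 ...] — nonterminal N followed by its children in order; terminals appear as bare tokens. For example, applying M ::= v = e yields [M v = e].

[S [M if e then [M v = e] else [M v = e]]]

S
M
if e then M else M
if e then v = e else M
if e then v = e else v = e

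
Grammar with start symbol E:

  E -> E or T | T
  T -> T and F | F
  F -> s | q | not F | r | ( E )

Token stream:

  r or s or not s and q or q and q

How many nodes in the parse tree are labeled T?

[E [E [E [E [T [F r]]] or [T [F s]]] or [T [T [F not [F s]]] and [F q]]] or [T [T [F q]] and [F q]]]

6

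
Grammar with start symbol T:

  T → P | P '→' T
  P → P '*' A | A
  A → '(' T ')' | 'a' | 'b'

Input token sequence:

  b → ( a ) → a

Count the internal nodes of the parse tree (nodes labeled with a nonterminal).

[T [P [A b]] → [T [P [A ( [T [P [A a]]] )]] → [T [P [A a]]]]]

12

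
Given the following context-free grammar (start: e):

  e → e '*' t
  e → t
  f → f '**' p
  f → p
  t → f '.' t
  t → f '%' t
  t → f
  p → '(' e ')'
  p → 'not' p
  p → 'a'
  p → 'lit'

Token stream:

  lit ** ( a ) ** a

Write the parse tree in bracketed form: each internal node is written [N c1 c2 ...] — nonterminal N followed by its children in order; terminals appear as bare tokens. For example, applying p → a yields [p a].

[e [t [f [f [f [p lit]] ** [p ( [e [t [f [p a]]]] )]] ** [p a]]]]

e
t
f
f ** p
f ** p ** p
p ** p ** p
lit ** p ** p
lit ** ( e ) ** p
lit ** ( t ) ** p
lit ** ( f ) ** p
lit ** ( p ) ** p
lit ** ( a ) ** p
lit ** ( a ) ** a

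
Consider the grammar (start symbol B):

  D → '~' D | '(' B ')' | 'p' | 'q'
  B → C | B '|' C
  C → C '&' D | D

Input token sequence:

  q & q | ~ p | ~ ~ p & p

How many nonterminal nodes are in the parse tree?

16

[B [B [B [C [C [D q]] & [D q]]] | [C [D ~ [D p]]]] | [C [C [D ~ [D ~ [D p]]]] & [D p]]]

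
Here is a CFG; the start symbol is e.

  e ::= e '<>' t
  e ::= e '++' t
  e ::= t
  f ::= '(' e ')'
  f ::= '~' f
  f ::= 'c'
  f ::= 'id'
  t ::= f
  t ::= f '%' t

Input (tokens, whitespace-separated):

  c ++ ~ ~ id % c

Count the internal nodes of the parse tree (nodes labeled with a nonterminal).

10

[e [e [t [f c]]] ++ [t [f ~ [f ~ [f id]]] % [t [f c]]]]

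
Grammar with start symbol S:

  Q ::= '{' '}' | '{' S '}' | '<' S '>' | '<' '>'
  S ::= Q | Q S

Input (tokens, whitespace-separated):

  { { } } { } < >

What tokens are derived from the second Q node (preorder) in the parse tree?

[S [Q { [S [Q { }]] }] [S [Q { }] [S [Q < >]]]]

{ }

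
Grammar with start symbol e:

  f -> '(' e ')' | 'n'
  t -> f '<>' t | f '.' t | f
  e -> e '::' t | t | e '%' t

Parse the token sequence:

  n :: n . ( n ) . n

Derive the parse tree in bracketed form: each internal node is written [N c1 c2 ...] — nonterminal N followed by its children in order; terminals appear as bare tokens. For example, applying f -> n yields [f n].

e
e :: t
t :: t
f :: t
n :: t
n :: f . t
n :: n . t
n :: n . f . t
n :: n . ( e ) . t
n :: n . ( t ) . t
n :: n . ( f ) . t
n :: n . ( n ) . t
n :: n . ( n ) . f
n :: n . ( n ) . n

[e [e [t [f n]]] :: [t [f n] . [t [f ( [e [t [f n]]] )] . [t [f n]]]]]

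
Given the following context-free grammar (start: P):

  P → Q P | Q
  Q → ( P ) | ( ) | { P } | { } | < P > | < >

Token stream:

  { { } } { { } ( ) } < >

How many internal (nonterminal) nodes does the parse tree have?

12

[P [Q { [P [Q { }]] }] [P [Q { [P [Q { }] [P [Q ( )]]] }] [P [Q < >]]]]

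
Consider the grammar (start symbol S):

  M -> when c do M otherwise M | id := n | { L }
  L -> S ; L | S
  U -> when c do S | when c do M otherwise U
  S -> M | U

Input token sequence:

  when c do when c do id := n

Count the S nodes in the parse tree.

3

[S [U when c do [S [U when c do [S [M id := n]]]]]]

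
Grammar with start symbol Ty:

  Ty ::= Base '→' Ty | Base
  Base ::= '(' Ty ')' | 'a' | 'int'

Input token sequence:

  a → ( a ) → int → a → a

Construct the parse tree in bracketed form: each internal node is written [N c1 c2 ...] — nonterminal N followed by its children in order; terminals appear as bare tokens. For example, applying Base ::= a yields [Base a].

[Ty [Base a] → [Ty [Base ( [Ty [Base a]] )] → [Ty [Base int] → [Ty [Base a] → [Ty [Base a]]]]]]

Ty
Base → Ty
a → Ty
a → Base → Ty
a → ( Ty ) → Ty
a → ( Base ) → Ty
a → ( a ) → Ty
a → ( a ) → Base → Ty
a → ( a ) → int → Ty
a → ( a ) → int → Base → Ty
a → ( a ) → int → a → Ty
a → ( a ) → int → a → Base
a → ( a ) → int → a → a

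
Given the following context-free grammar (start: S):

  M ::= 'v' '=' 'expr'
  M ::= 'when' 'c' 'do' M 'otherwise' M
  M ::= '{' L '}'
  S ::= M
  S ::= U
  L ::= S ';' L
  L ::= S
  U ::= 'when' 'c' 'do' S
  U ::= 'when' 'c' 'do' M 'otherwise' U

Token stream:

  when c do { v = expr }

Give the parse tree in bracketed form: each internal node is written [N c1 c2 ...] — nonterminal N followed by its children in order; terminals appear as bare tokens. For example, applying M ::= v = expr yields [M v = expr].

S
U
when c do S
when c do M
when c do { L }
when c do { S }
when c do { M }
when c do { v = expr }

[S [U when c do [S [M { [L [S [M v = expr]]] }]]]]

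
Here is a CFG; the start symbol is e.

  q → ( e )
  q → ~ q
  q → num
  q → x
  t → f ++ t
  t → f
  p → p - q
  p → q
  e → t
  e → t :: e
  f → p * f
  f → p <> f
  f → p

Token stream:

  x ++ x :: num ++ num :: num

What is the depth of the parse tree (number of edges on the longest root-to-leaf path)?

[e [t [f [p [q x]]] ++ [t [f [p [q x]]]]] :: [e [t [f [p [q num]]] ++ [t [f [p [q num]]]]] :: [e [t [f [p [q num]]]]]]]

7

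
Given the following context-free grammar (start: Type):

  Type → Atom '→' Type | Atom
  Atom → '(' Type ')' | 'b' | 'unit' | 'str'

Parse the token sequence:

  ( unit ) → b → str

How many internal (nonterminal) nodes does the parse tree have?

8

[Type [Atom ( [Type [Atom unit]] )] → [Type [Atom b] → [Type [Atom str]]]]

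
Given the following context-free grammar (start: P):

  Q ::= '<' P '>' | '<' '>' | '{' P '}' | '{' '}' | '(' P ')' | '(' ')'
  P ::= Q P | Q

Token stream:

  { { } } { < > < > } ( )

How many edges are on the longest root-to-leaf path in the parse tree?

[P [Q { [P [Q { }]] }] [P [Q { [P [Q < >] [P [Q < >]]] }] [P [Q ( )]]]]

6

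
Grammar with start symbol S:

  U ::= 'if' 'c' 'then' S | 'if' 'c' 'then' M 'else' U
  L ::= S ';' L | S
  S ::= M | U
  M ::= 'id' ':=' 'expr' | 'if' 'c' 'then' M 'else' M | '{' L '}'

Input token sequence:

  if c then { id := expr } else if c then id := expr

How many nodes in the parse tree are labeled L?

[S [U if c then [M { [L [S [M id := expr]]] }] else [U if c then [S [M id := expr]]]]]

1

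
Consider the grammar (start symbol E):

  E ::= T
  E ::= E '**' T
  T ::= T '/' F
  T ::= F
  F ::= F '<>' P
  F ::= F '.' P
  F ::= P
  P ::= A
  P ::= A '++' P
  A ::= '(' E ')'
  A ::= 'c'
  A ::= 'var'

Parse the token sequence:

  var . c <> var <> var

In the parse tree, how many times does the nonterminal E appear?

1

[E [T [F [F [F [F [P [A var]]] . [P [A c]]] <> [P [A var]]] <> [P [A var]]]]]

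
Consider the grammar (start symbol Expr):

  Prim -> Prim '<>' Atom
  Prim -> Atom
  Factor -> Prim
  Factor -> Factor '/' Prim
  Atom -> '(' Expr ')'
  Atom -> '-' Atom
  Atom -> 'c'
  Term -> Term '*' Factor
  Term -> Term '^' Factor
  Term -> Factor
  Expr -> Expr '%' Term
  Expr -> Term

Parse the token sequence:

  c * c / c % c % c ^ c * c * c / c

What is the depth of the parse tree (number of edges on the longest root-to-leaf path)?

[Expr [Expr [Expr [Term [Term [Factor [Prim [Atom c]]]] * [Factor [Factor [Prim [Atom c]]] / [Prim [Atom c]]]]] % [Term [Factor [Prim [Atom c]]]]] % [Term [Term [Term [Term [Factor [Prim [Atom c]]]] ^ [Factor [Prim [Atom c]]]] * [Factor [Prim [Atom c]]]] * [Factor [Factor [Prim [Atom c]]] / [Prim [Atom c]]]]]

8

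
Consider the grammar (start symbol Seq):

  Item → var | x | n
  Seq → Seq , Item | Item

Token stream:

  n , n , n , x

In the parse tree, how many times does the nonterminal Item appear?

4

[Seq [Seq [Seq [Seq [Item n]] , [Item n]] , [Item n]] , [Item x]]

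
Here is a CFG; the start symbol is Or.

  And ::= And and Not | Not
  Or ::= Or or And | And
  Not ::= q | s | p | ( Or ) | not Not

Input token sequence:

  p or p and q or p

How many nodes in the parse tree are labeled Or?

3

[Or [Or [Or [And [Not p]]] or [And [And [Not p]] and [Not q]]] or [And [Not p]]]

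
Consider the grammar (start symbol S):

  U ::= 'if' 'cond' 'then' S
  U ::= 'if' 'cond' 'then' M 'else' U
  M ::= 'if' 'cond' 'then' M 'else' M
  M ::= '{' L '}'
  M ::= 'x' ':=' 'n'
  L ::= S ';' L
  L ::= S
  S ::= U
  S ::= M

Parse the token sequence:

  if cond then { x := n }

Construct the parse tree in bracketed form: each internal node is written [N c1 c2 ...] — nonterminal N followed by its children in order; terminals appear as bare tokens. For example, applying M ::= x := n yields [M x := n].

S
U
if cond then S
if cond then M
if cond then { L }
if cond then { S }
if cond then { M }
if cond then { x := n }

[S [U if cond then [S [M { [L [S [M x := n]]] }]]]]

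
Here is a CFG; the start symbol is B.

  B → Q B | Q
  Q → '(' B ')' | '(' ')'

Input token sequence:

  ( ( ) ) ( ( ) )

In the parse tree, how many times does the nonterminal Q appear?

4

[B [Q ( [B [Q ( )]] )] [B [Q ( [B [Q ( )]] )]]]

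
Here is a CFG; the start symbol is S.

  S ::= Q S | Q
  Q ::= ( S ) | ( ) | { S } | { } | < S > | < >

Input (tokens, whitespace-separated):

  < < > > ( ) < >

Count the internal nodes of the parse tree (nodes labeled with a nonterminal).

[S [Q < [S [Q < >]] >] [S [Q ( )] [S [Q < >]]]]

8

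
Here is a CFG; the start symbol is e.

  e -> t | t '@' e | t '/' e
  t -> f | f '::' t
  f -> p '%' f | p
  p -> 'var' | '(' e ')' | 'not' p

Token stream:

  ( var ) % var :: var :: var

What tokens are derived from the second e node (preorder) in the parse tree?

[e [t [f [p ( [e [t [f [p var]]]] )] % [f [p var]]] :: [t [f [p var]] :: [t [f [p var]]]]]]

var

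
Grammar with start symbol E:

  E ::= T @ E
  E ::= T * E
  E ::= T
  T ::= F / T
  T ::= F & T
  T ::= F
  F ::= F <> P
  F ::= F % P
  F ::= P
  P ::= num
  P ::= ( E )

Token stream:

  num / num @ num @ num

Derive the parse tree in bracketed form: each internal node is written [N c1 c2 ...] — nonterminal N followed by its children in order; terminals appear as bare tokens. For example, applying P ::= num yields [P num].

E
T @ E
F / T @ E
P / T @ E
num / T @ E
num / F @ E
num / P @ E
num / num @ E
num / num @ T @ E
num / num @ F @ E
num / num @ P @ E
num / num @ num @ E
num / num @ num @ T
num / num @ num @ F
num / num @ num @ P
num / num @ num @ num

[E [T [F [P num]] / [T [F [P num]]]] @ [E [T [F [P num]]] @ [E [T [F [P num]]]]]]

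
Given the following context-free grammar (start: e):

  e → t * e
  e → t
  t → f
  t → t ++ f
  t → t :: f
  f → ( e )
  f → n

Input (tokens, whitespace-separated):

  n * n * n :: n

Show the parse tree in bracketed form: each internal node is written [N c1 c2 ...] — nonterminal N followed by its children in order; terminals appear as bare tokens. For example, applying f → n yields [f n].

e
t * e
f * e
n * e
n * t * e
n * f * e
n * n * e
n * n * t
n * n * t :: f
n * n * f :: f
n * n * n :: f
n * n * n :: n

[e [t [f n]] * [e [t [f n]] * [e [t [t [f n]] :: [f n]]]]]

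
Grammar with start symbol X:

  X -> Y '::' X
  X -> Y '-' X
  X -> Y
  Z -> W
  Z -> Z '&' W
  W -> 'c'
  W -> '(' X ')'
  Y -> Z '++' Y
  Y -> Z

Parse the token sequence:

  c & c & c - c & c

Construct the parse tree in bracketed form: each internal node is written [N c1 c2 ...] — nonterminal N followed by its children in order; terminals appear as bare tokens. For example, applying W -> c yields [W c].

X
Y - X
Z - X
Z & W - X
Z & W & W - X
W & W & W - X
c & W & W - X
c & c & W - X
c & c & c - X
c & c & c - Y
c & c & c - Z
c & c & c - Z & W
c & c & c - W & W
c & c & c - c & W
c & c & c - c & c

[X [Y [Z [Z [Z [W c]] & [W c]] & [W c]]] - [X [Y [Z [Z [W c]] & [W c]]]]]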